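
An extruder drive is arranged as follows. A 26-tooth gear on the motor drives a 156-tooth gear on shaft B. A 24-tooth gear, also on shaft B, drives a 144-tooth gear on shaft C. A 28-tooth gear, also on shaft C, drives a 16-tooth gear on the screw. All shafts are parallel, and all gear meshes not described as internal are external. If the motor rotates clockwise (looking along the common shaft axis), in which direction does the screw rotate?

the motor → shaft B: external mesh, 1 reversal → CCW.
shaft B → shaft C: external mesh, 1 reversal → CW.
shaft C → the screw: external mesh, 1 reversal → CCW.
3 reversals in total — an odd number — so the screw turns opposite to the motor.

counterclockwise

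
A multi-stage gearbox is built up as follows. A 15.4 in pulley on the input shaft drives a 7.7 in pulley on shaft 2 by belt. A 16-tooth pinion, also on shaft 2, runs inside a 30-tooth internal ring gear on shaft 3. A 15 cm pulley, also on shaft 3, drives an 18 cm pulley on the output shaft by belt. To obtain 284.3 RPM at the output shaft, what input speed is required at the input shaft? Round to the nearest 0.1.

319.8 RPM

Overall ratio R = 0.5 × 1.875 × 1.2 = 1.125.
Required input speed = output speed × R = 284.3 × 1.125 = 319.84 RPM.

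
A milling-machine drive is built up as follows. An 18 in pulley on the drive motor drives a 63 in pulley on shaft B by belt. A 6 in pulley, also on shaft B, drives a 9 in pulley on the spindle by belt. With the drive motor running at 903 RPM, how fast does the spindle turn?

172 RPM

the drive motor → shaft B (belt, 63/18): 903 ÷ 3.5 = 258 RPM
shaft B → the spindle (belt, 9/6): 258 ÷ 1.5 = 172 RPM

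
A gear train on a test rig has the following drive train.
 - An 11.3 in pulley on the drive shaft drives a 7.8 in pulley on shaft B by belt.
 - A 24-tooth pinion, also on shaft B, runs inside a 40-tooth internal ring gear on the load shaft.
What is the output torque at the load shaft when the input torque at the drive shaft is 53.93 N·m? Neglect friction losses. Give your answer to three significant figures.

After the belt (7.8/11.3): 53.93 × 0.69027 = 37.226 N·m
After the internal gear (40/24): 37.226 × 1.6667 = 62.043 N·m

62.0 N·m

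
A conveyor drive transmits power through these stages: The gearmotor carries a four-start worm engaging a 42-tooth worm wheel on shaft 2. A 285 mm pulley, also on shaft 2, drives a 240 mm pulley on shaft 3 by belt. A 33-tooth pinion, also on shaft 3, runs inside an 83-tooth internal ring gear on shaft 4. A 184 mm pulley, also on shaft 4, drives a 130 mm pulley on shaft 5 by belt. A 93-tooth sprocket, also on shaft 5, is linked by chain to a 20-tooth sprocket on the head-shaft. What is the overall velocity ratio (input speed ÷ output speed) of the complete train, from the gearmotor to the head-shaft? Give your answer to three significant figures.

Each stage contributes driven/driver: worm 42/4 = 10.5, belt 240/285 = 0.84211, internal gear 83/33 = 2.5152, belt 130/184 = 0.70652, chain 20/93 = 0.21505.
Overall: 10.5 × 0.84211 × 2.5152 × 0.70652 × 0.21505 = 3.379.

3.38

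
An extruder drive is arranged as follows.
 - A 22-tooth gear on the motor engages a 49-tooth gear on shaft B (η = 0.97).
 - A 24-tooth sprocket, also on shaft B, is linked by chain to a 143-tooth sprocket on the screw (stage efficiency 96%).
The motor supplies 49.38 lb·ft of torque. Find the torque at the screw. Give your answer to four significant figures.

610.2 lb·ft

After the gear mesh (49/22): 49.38 × 2.2273 × 0.97 = 106.68 lb·ft
After the chain (143/24): 106.68 × 5.9583 × 0.96 = 610.23 lb·ft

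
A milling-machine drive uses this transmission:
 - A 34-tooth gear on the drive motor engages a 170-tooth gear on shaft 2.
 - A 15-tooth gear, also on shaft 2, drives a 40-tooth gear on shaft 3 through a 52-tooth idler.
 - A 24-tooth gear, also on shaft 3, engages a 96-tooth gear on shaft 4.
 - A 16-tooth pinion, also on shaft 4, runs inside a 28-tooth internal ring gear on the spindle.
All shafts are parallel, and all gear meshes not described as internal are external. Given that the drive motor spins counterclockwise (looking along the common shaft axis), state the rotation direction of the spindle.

counterclockwise

the drive motor → shaft 2: external mesh, 1 reversal → CW.
shaft 2 → shaft 3: driver → idler → driven is 2 external meshes, 2 reversals → CW.
shaft 3 → shaft 4: external mesh, 1 reversal → CCW.
shaft 4 → the spindle: internal mesh, same direction → CCW.
4 reversals in total — an even number — so the spindle turns the same way as the drive motor.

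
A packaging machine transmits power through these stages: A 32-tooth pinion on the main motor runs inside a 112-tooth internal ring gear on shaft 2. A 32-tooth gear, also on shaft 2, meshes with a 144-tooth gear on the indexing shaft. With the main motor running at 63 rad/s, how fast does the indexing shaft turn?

Internal gear: ratio = 112/32 = 3.5, so shaft 2 turns at 63 / 3.5 = 18 rad/s.
Gear mesh: ratio = 144/32 = 4.5, so the indexing shaft turns at 18 / 4.5 = 4 rad/s.

4 rad/s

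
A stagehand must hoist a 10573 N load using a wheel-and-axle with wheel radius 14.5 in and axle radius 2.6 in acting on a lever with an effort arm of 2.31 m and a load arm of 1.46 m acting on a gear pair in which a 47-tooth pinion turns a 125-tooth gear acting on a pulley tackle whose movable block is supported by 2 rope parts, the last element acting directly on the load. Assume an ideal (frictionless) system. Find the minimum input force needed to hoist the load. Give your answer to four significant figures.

225.3 N

Wheel-and-axle MA = R/r = 14.5/2.6 = 5.5769.
Lever MA = effort arm / load arm = 2.31/1.46 = 1.5822.
Gear pair MA = 125/47 = 2.6596.
Block-and-tackle MA = number of supporting rope parts = 2.
Combined ideal MA = 5.5769 × 1.5822 × 2.6596 × 2 = 46.935.
Effort = load / MA = 10573 / 46.935 = 225.27 N.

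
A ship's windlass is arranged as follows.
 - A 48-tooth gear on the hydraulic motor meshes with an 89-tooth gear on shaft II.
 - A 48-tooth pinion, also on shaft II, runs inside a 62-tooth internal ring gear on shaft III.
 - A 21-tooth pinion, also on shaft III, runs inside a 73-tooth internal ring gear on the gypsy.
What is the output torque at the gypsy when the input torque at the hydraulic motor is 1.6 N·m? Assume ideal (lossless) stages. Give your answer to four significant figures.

13.32 N·m

gear mesh 89/48 = 1.8542 → τ = 1.6·1.8542 = 2.9667 N·m
internal gear 62/48 = 1.2917 → τ = 2.9667·1.2917 = 3.8319 N·m
internal gear 73/21 = 3.4762 → τ = 3.8319·3.4762 = 13.321 N·m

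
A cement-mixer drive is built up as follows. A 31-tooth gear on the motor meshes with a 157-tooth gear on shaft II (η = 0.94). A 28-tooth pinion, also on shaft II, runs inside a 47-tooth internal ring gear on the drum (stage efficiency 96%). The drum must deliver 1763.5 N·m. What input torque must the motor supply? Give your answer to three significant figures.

230 N·m

Overall ratio R = 5.0645 × 1.6786 = 8.5012; overall efficiency η = 0.94 × 0.96 = 0.9024.
Input torque = output torque / (R × η) = 1763.5 / (8.5012 × 0.9024) = 229.88 N·m.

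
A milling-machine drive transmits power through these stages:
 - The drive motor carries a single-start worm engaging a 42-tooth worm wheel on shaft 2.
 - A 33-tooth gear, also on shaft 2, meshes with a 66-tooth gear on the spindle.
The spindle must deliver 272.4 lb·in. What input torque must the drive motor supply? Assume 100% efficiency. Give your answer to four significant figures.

3.243 lb·in

Overall ratio R = 42 × 2 = 84.
Input torque = output torque / R = 272.4 / 84 = 3.2429 lb·in.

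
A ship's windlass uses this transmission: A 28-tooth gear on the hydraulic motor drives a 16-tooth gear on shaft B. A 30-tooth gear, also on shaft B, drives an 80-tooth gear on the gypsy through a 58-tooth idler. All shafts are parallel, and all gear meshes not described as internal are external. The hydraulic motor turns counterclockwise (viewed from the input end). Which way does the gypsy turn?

the hydraulic motor → shaft B: external mesh, 1 reversal → CW.
shaft B → the gypsy: driver → idler → driven is 2 external meshes, 2 reversals → CW.
3 reversals in total — an odd number — so the gypsy turns opposite to the hydraulic motor.

clockwise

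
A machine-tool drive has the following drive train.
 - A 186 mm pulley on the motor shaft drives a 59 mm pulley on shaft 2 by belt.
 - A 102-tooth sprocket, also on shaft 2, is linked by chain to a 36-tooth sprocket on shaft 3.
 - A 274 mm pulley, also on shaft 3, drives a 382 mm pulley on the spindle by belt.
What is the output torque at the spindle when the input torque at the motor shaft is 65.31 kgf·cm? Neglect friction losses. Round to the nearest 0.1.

10.2 kgf·cm

After the belt (59/186): 65.31 × 0.3172 = 20.717 kgf·cm
After the chain (36/102): 20.717 × 0.35294 = 7.3117 kgf·cm
After the belt (382/274): 7.3117 × 1.3942 = 10.194 kgf·cm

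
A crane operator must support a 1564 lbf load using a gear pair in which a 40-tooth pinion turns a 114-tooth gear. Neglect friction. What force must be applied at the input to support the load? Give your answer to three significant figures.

549 lbf

Gear pair MA = 114/40 = 2.85.
Effort = load / MA = 1564 / 2.85 = 548.77 lbf.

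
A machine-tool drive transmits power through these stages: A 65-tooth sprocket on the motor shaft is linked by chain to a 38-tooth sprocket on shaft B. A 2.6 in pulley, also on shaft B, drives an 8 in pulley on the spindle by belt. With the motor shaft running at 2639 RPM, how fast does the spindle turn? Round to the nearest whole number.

1467 RPM

Chain: ratio = 38/65 = 0.58462, so shaft B turns at 2639 / 0.58462 = 4514.1 RPM.
Belt: ratio = 8/2.6 = 3.0769, so the spindle turns at 4514.1 / 3.0769 = 1467.1 RPM.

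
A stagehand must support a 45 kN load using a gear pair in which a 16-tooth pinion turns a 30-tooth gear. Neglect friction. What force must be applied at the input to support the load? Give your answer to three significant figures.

Gear pair MA = 30/16 = 1.875.
Effort = load / MA = 45 / 1.875 = 24 kN.

24.0 kN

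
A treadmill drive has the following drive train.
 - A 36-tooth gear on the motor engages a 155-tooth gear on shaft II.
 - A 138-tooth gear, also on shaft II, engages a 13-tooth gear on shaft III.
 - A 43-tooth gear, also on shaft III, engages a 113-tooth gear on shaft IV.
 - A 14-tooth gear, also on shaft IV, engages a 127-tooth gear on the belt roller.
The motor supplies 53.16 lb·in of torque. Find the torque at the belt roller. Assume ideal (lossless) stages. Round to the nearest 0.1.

Gear mesh: ratio = 155/36 = 4.3056; torque at shaft II = 53.16 × 4.3056 = 228.88 lb·in.
Gear mesh: ratio = 13/138 = 0.094203; torque at shaft III = 228.88 × 0.094203 = 21.561 lb·in.
Gear mesh: ratio = 113/43 = 2.6279; torque at shaft IV = 21.561 × 2.6279 = 56.662 lb·in.
Gear mesh: ratio = 127/14 = 9.0714; torque at the belt roller = 56.662 × 9.0714 = 514 lb·in.

514.0 lb·in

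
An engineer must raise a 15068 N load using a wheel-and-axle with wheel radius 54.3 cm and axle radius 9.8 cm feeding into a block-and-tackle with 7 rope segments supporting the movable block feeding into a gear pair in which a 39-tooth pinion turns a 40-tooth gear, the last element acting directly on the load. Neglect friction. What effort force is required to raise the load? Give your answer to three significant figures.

Wheel-and-axle MA = R/r = 54.3/9.8 = 5.5408.
Block-and-tackle MA = number of supporting rope parts = 7.
Gear pair MA = 40/39 = 1.0256.
Combined ideal MA = 5.5408 × 7 × 1.0256 = 39.78.
Effort = load / MA = 15068 / 39.78 = 378.78 N.

379 N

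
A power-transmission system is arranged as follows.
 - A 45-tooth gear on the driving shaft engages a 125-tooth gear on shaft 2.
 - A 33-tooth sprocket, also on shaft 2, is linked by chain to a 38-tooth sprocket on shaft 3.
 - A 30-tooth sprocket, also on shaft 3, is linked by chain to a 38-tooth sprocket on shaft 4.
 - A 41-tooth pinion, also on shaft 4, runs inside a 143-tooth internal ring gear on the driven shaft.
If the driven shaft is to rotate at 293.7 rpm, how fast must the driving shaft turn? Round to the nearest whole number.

Overall ratio R = 2.7778 × 1.1515 × 1.2667 × 3.4878 = 14.131.
Required input speed = output speed × R = 293.7 × 14.131 = 4150.4 rpm.

4150 rpm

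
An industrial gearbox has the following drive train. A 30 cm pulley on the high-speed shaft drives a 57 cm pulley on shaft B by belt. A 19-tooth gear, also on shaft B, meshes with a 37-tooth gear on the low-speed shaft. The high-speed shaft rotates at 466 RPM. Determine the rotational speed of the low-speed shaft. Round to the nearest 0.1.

125.9 RPM

the high-speed shaft → shaft B (belt, 57/30): 466 ÷ 1.9 = 245.26 RPM
shaft B → the low-speed shaft (gear mesh, 37/19): 245.26 ÷ 1.9474 = 125.95 RPM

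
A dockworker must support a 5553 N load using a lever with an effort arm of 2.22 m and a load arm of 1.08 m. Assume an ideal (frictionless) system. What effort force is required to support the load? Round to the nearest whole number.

2701 N

Lever MA = effort arm / load arm = 2.22/1.08 = 2.0556.
Effort = load / MA = 5553 / 2.0556 = 2701.5 N.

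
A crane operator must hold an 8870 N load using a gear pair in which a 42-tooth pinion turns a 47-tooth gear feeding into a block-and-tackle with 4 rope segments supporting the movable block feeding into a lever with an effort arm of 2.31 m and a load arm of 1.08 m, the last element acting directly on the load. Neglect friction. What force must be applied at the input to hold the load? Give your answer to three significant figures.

Gear pair MA = 47/42 = 1.119.
Block-and-tackle MA = number of supporting rope parts = 4.
Lever MA = effort arm / load arm = 2.31/1.08 = 2.1389.
Combined ideal MA = 1.119 × 4 × 2.1389 = 9.5741.
Effort = load / MA = 8870 / 9.5741 = 926.46 N.

926 N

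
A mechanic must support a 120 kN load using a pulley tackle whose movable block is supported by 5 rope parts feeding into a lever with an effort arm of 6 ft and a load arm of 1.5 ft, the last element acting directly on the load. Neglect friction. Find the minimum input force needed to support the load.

Block-and-tackle MA = number of supporting rope parts = 5.
Lever MA = effort arm / load arm = 6/1.5 = 4.
Combined ideal MA = 5 × 4 = 20.
Effort = load / MA = 120 / 20 = 6 kN.

6 kN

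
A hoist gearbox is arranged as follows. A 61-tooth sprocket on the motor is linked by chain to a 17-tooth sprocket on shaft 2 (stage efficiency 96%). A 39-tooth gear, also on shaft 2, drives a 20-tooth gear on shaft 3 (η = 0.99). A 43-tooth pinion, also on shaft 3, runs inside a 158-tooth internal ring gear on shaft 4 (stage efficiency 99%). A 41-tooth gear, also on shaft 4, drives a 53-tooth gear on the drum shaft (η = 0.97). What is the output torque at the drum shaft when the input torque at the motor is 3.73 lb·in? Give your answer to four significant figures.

chain 17/61 = 0.27869 → τ = 3.73·0.27869·0.96 = 0.99793 lb·in
gear mesh 20/39 = 0.51282 → τ = 0.99793·0.51282·0.99 = 0.50664 lb·in
internal gear 158/43 = 3.6744 → τ = 0.50664·3.6744·0.99 = 1.843 lb·in
gear mesh 53/41 = 1.2927 → τ = 1.843·1.2927·0.97 = 2.3109 lb·in

2.311 lb·in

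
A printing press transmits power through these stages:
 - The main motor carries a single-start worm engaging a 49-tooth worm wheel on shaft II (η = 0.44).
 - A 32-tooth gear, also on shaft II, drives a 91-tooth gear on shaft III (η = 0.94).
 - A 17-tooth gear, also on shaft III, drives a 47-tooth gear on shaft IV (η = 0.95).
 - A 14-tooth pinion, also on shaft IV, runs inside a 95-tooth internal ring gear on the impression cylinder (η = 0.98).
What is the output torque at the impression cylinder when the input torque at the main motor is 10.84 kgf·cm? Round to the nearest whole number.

10912 kgf·cm

After the worm (49/1): 10.84 × 49 × 0.44 = 233.71 kgf·cm
After the gear mesh (91/32): 233.71 × 2.8438 × 0.94 = 624.74 kgf·cm
After the gear mesh (47/17): 624.74 × 2.7647 × 0.95 = 1640.9 kgf·cm
After the internal gear (95/14): 1640.9 × 6.7857 × 0.98 = 10912 kgf·cm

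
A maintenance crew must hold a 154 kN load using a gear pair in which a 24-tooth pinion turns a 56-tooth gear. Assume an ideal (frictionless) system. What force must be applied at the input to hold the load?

66 kN

Gear pair MA = 56/24 = 2.3333.
Effort = load / MA = 154 / 2.3333 = 66 kN.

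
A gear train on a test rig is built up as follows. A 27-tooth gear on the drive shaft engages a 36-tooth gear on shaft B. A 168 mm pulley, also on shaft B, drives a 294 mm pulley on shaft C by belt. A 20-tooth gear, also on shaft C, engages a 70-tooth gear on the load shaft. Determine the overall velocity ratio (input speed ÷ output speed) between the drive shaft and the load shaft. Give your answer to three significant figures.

8.17

Each stage contributes driven/driver: gear mesh 36/27 = 1.3333, belt 294/168 = 1.75, gear mesh 70/20 = 3.5.
Overall: 1.3333 × 1.75 × 3.5 = 8.1667.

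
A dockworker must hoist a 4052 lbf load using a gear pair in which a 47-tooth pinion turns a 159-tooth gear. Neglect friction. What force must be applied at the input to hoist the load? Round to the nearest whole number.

Gear pair MA = 159/47 = 3.383.
Effort = load / MA = 4052 / 3.383 = 1197.8 lbf.

1198 lbf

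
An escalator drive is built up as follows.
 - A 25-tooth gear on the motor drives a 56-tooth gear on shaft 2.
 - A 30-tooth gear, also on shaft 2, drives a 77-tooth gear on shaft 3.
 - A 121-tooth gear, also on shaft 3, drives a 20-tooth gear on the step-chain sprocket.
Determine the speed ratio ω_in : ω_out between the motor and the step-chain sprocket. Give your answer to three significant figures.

Each stage contributes driven/driver: gear mesh 56/25 = 2.24, gear mesh 77/30 = 2.5667, gear mesh 20/121 = 0.16529.
Overall: 2.24 × 2.5667 × 0.16529 = 0.9503.

0.950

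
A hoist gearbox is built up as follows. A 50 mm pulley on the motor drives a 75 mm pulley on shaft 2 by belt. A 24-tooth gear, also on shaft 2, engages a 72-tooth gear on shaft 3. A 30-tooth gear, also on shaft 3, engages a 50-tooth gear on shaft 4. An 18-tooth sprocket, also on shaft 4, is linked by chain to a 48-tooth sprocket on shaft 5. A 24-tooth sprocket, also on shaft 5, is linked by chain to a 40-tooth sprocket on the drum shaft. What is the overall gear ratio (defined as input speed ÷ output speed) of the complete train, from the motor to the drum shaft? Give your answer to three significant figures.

Each stage contributes driven/driver: belt 75/50 = 1.5, gear mesh 72/24 = 3, gear mesh 50/30 = 1.6667, chain 48/18 = 2.6667, chain 40/24 = 1.6667.
Overall: 1.5 × 3 × 1.6667 × 2.6667 × 1.6667 = 33.333.

33.3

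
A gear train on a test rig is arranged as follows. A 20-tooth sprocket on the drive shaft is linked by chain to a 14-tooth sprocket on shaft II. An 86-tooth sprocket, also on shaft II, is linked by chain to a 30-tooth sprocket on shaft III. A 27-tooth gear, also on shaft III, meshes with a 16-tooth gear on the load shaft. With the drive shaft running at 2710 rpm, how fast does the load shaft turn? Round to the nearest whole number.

18728 rpm

the drive shaft → shaft II (chain, 14/20): 2710 ÷ 0.7 = 3871.4 rpm
shaft II → shaft III (chain, 30/86): 3871.4 ÷ 0.34884 = 11098 rpm
shaft III → the load shaft (gear mesh, 16/27): 11098 ÷ 0.59259 = 18728 rpm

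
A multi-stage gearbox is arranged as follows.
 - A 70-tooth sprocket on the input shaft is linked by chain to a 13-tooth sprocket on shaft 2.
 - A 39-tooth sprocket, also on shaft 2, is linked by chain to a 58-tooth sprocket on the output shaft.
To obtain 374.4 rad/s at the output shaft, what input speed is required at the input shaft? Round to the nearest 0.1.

103.4 rad/s

Overall ratio R = 0.18571 × 1.4872 = 0.27619.
Required input speed = output speed × R = 374.4 × 0.27619 = 103.41 rad/s.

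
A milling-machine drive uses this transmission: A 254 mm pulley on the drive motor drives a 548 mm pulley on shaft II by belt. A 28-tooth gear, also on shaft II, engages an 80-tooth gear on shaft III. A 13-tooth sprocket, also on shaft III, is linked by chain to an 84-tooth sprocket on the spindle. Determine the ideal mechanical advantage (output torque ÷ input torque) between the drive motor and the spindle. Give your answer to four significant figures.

Each stage contributes driven/driver: belt 548/254 = 2.1575, gear mesh 80/28 = 2.8571, chain 84/13 = 6.4615.
Overall: 2.1575 × 2.8571 × 6.4615 = 39.83.

39.83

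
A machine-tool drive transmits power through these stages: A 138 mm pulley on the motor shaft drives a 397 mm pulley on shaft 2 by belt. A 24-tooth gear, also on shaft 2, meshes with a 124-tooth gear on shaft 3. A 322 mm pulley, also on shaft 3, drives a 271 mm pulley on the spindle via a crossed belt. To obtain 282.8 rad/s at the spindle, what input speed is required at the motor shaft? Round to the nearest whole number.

Overall ratio R = 2.8768 × 5.1667 × 0.84161 = 12.509.
Required input speed = output speed × R = 282.8 × 12.509 = 3537.6 rad/s.

3538 rad/s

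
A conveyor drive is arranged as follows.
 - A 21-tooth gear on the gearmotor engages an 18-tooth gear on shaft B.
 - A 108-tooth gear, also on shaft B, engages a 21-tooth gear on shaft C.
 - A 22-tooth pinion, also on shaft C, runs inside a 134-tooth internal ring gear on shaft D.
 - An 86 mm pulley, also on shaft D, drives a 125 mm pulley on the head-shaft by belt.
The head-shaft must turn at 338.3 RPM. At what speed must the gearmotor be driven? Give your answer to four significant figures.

499.2 RPM

Overall ratio R = 0.85714 × 0.19444 × 6.0909 × 1.4535 = 1.4755.
Required input speed = output speed × R = 338.3 × 1.4755 = 499.17 RPM.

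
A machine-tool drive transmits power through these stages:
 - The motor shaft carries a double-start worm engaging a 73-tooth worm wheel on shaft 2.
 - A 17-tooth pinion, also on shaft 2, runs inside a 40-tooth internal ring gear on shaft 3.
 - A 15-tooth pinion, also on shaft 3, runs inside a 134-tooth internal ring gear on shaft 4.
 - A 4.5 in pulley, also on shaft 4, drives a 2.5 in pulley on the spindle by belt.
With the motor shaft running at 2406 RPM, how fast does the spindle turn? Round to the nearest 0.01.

5.64 RPM

Worm: ratio = 73/2 = 36.5, so shaft 2 turns at 2406 / 36.5 = 65.918 RPM.
Internal gear: ratio = 40/17 = 2.3529, so shaft 3 turns at 65.918 / 2.3529 = 28.015 RPM.
Internal gear: ratio = 134/15 = 8.9333, so shaft 4 turns at 28.015 / 8.9333 = 3.136 RPM.
Belt: ratio = 2.5/4.5 = 0.55556, so the spindle turns at 3.136 / 0.55556 = 5.6448 RPM.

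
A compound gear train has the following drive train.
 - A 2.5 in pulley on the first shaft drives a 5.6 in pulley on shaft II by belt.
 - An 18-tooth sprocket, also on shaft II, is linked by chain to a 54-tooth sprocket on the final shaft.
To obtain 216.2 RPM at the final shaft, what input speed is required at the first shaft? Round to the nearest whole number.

1453 RPM

Overall ratio R = 2.24 × 3 = 6.72.
Required input speed = output speed × R = 216.2 × 6.72 = 1452.9 RPM.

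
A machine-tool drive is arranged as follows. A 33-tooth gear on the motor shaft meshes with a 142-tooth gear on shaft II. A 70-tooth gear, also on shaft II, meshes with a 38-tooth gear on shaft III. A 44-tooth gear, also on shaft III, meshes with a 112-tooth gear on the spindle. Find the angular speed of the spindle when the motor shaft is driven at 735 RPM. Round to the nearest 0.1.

Gear mesh: ratio = 142/33 = 4.303, so shaft II turns at 735 / 4.303 = 170.81 RPM.
Gear mesh: ratio = 38/70 = 0.54286, so shaft III turns at 170.81 / 0.54286 = 314.65 RPM.
Gear mesh: ratio = 112/44 = 2.5455, so the spindle turns at 314.65 / 2.5455 = 123.61 RPM.

123.6 RPM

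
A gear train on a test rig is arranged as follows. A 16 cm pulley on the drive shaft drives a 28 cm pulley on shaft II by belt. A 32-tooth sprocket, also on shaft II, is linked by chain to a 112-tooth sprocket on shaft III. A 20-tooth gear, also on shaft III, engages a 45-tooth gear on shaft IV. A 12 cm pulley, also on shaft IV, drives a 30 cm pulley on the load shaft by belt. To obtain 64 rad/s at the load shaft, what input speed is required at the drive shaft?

2205 rad/s

Overall ratio R = 1.75 × 3.5 × 2.25 × 2.5 = 34.453.
Required input speed = output speed × R = 64 × 34.453 = 2205 rad/s.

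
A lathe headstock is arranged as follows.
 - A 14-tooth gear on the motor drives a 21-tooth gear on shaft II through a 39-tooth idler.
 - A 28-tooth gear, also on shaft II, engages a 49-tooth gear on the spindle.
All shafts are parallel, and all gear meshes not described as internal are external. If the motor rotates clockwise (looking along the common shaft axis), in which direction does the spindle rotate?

the motor → shaft II: driver → idler → driven is 2 external meshes, 2 reversals → CW.
shaft II → the spindle: external mesh, 1 reversal → CCW.
3 reversals in total — an odd number — so the spindle turns opposite to the motor.

anticlockwise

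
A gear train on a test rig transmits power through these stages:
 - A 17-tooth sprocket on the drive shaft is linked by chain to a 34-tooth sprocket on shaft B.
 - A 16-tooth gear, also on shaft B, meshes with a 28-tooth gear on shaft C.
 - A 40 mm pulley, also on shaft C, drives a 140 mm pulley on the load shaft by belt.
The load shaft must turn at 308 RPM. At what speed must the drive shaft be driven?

3773 RPM

Overall ratio R = 2 × 1.75 × 3.5 = 12.25.
Required input speed = output speed × R = 308 × 12.25 = 3773 RPM.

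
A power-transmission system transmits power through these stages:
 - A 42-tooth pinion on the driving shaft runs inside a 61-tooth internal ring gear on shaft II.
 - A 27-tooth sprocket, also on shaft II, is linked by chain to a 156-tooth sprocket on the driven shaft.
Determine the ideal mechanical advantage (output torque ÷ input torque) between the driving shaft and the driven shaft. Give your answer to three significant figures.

8.39

Each stage contributes driven/driver: internal gear 61/42 = 1.4524, chain 156/27 = 5.7778.
Overall: 1.4524 × 5.7778 = 8.3915.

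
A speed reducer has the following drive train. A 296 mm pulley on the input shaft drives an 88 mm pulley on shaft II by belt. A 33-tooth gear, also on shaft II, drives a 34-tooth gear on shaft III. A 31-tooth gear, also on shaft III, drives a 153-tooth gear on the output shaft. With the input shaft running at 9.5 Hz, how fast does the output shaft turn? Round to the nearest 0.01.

belt 88/296 = 0.2973 → 9.5/0.2973 = 31.955 Hz
gear mesh 34/33 = 1.0303 → 31.955/1.0303 = 31.015 Hz
gear mesh 153/31 = 4.9355 → 31.015/4.9355 = 6.284 Hz

6.28 Hz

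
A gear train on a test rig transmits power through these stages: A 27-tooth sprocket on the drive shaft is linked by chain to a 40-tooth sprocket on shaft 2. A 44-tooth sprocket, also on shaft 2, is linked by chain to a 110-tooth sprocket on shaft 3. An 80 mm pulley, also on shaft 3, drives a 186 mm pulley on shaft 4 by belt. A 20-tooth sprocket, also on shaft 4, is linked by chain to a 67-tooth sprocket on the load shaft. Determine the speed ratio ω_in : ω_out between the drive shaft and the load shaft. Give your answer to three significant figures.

28.8

Each stage contributes driven/driver: chain 40/27 = 1.4815, chain 110/44 = 2.5, belt 186/80 = 2.325, chain 67/20 = 3.35.
Overall: 1.4815 × 2.5 × 2.325 × 3.35 = 28.847.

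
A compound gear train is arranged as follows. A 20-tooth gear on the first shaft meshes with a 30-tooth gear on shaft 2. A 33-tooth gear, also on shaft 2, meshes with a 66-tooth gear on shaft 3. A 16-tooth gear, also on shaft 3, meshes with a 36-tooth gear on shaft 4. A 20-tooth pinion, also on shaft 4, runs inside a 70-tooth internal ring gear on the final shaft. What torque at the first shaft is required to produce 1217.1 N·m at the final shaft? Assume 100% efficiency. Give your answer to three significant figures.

Overall ratio R = 1.5 × 2 × 2.25 × 3.5 = 23.625.
Input torque = output torque / R = 1217.1 / 23.625 = 51.517 N·m.

51.5 N·m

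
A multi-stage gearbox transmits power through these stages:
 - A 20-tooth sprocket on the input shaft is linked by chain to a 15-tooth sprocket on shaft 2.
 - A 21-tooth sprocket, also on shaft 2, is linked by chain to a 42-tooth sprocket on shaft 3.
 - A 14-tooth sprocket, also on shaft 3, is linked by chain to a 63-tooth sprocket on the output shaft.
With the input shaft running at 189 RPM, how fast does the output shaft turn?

the input shaft → shaft 2 (chain, 15/20): 189 ÷ 0.75 = 252 RPM
shaft 2 → shaft 3 (chain, 42/21): 252 ÷ 2 = 126 RPM
shaft 3 → the output shaft (chain, 63/14): 126 ÷ 4.5 = 28 RPM

28 RPM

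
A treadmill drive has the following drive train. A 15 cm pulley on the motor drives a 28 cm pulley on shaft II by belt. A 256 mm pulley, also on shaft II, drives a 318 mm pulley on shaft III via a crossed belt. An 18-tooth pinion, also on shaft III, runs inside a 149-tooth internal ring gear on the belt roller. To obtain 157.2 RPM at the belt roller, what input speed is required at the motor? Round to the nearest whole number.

3017 RPM

Overall ratio R = 1.8667 × 1.2422 × 8.2778 = 19.194.
Required input speed = output speed × R = 157.2 × 19.194 = 3017.3 RPM.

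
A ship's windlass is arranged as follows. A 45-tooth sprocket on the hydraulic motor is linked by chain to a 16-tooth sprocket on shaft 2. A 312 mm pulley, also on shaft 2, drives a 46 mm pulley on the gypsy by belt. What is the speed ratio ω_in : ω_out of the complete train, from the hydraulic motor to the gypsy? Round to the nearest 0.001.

Each stage contributes driven/driver: chain 16/45 = 0.35556, belt 46/312 = 0.14744.
Overall: 0.35556 × 0.14744 = 0.052422.

0.052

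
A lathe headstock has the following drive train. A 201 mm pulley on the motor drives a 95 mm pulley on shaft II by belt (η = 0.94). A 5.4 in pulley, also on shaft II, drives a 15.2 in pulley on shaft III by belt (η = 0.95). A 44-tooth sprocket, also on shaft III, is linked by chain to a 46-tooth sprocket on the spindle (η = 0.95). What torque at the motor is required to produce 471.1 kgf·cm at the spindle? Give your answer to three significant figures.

399 kgf·cm

Overall ratio R = 0.47264 × 2.8148 × 1.0455 = 1.3909; overall efficiency η = 0.94 × 0.95 × 0.95 = 0.8483.
Input torque = output torque / (R × η) = 471.1 / (1.3909 × 0.8483) = 399.26 kgf·cm.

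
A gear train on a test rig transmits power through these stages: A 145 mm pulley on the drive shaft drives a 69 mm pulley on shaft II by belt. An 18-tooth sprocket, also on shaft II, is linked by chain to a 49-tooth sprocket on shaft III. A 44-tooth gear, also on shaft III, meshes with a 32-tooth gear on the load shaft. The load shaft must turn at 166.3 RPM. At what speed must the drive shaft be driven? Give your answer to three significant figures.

157 RPM

Overall ratio R = 0.47586 × 2.7222 × 0.72727 = 0.94211.
Required input speed = output speed × R = 166.3 × 0.94211 = 156.67 RPM.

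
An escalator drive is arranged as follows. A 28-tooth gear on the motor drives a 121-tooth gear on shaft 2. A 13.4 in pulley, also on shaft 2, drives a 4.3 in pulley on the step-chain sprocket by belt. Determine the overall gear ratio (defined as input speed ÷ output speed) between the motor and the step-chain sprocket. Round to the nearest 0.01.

Each stage contributes driven/driver: gear mesh 121/28 = 4.3214, belt 4.3/13.4 = 0.3209.
Overall: 4.3214 × 0.3209 = 1.3867.

1.39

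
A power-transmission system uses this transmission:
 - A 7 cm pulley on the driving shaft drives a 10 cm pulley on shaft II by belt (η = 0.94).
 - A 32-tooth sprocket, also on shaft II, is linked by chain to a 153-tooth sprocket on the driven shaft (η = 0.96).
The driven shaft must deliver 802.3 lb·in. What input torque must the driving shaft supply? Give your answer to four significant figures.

130.2 lb·in

Overall ratio R = 1.4286 × 4.7812 = 6.8304; overall efficiency η = 0.94 × 0.96 = 0.9024.
Input torque = output torque / (R × η) = 802.3 / (6.8304 × 0.9024) = 130.17 lb·in.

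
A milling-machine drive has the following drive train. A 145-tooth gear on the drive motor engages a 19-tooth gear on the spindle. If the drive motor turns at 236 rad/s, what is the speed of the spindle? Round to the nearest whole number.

gear mesh 19/145 = 0.13103 → 236/0.13103 = 1801.1 rad/s

1801 rad/s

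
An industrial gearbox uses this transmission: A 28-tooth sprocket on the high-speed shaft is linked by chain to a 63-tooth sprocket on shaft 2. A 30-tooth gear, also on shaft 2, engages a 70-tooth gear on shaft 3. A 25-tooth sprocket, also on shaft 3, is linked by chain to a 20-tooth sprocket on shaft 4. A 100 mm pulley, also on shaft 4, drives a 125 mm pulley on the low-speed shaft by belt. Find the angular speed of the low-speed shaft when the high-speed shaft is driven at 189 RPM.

36 RPM

the high-speed shaft → shaft 2 (chain, 63/28): 189 ÷ 2.25 = 84 RPM
shaft 2 → shaft 3 (gear mesh, 70/30): 84 ÷ 2.3333 = 36 RPM
shaft 3 → shaft 4 (chain, 20/25): 36 ÷ 0.8 = 45 RPM
shaft 4 → the low-speed shaft (belt, 125/100): 45 ÷ 1.25 = 36 RPM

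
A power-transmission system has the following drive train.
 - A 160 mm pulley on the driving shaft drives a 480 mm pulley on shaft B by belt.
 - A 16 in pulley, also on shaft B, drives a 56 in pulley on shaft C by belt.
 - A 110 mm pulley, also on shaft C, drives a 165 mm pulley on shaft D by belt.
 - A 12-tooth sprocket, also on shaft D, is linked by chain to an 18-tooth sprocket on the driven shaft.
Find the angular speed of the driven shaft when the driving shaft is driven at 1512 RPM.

belt 480/160 = 3 → 1512/3 = 504 RPM
belt 56/16 = 3.5 → 504/3.5 = 144 RPM
belt 165/110 = 1.5 → 144/1.5 = 96 RPM
chain 18/12 = 1.5 → 96/1.5 = 64 RPM

64 RPM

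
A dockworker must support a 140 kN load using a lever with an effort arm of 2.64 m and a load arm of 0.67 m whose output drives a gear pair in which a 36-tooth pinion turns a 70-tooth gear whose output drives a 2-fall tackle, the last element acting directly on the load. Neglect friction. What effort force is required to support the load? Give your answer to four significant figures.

Lever MA = effort arm / load arm = 2.64/0.67 = 3.9403.
Gear pair MA = 70/36 = 1.9444.
Block-and-tackle MA = number of supporting rope parts = 2.
Combined ideal MA = 3.9403 × 1.9444 × 2 = 15.323.
Effort = load / MA = 140 / 15.323 = 9.1364 kN.

9.136 kN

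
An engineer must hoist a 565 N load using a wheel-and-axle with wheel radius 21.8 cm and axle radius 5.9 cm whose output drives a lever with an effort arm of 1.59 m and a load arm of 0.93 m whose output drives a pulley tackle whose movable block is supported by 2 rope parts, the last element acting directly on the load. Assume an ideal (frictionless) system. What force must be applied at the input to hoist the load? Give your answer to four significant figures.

Wheel-and-axle MA = R/r = 21.8/5.9 = 3.6949.
Lever MA = effort arm / load arm = 1.59/0.93 = 1.7097.
Block-and-tackle MA = number of supporting rope parts = 2.
Combined ideal MA = 3.6949 × 1.7097 × 2 = 12.634.
Effort = load / MA = 565 / 12.634 = 44.72 N.

44.72 N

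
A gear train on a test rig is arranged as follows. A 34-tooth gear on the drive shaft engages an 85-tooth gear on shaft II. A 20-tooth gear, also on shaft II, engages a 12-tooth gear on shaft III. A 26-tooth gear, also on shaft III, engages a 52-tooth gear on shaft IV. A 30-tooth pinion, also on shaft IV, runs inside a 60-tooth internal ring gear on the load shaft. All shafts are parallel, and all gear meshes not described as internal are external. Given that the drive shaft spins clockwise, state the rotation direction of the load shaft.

the drive shaft → shaft II: external mesh, 1 reversal → CCW.
shaft II → shaft III: external mesh, 1 reversal → CW.
shaft III → shaft IV: external mesh, 1 reversal → CCW.
shaft IV → the load shaft: internal mesh, same direction → CCW.
3 reversals in total — an odd number — so the load shaft turns opposite to the drive shaft.

counterclockwise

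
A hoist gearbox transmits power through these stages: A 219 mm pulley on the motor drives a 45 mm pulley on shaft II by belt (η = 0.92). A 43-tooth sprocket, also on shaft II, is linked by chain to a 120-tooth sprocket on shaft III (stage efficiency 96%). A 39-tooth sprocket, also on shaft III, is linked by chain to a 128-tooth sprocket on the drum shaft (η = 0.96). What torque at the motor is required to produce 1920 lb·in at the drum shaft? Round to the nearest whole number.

Overall ratio R = 0.20548 × 2.7907 × 3.2821 = 1.882; overall efficiency η = 0.92 × 0.96 × 0.96 = 0.8479.
Input torque = output torque / (R × η) = 1920 / (1.882 × 0.8479) = 1203.2 lb·in.

1203 lb·in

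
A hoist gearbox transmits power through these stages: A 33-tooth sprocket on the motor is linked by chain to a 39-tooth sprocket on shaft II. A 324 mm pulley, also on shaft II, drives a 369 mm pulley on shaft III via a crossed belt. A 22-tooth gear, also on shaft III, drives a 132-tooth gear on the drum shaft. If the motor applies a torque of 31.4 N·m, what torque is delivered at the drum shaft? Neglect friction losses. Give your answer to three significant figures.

254 N·m

Chain: ratio = 39/33 = 1.1818; torque at shaft II = 31.4 × 1.1818 = 37.109 N·m.
Belt: ratio = 369/324 = 1.1389; torque at shaft III = 37.109 × 1.1389 = 42.263 N·m.
Gear mesh: ratio = 132/22 = 6; torque at the drum shaft = 42.263 × 6 = 253.58 N·m.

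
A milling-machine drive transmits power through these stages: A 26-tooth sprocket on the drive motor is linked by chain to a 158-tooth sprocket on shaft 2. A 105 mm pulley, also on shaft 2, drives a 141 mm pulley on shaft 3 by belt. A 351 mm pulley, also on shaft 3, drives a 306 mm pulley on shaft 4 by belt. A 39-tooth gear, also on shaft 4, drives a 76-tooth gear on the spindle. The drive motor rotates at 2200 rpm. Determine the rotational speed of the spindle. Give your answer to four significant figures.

158.7 rpm

chain 158/26 = 6.0769 → 2200/6.0769 = 362.03 rpm
belt 141/105 = 1.3429 → 362.03/1.3429 = 269.59 rpm
belt 306/351 = 0.87179 → 269.59/0.87179 = 309.24 rpm
gear mesh 76/39 = 1.9487 → 309.24/1.9487 = 158.69 rpm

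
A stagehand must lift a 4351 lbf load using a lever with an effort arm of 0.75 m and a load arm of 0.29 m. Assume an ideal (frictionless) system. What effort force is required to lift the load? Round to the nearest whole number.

Lever MA = effort arm / load arm = 0.75/0.29 = 2.5862.
Effort = load / MA = 4351 / 2.5862 = 1682.4 lbf.

1682 lbf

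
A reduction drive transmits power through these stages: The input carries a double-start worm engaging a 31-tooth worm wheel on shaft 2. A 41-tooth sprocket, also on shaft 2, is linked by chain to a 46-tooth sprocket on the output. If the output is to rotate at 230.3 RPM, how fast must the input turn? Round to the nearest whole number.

Overall ratio R = 15.5 × 1.122 = 17.39.
Required input speed = output speed × R = 230.3 × 17.39 = 4005 RPM.

4005 RPM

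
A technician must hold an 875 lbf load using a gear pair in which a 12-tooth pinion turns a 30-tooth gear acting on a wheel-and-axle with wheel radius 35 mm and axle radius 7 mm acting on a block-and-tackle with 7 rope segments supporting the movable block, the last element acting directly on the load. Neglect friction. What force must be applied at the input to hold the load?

10 lbf

Gear pair MA = 30/12 = 2.5.
Wheel-and-axle MA = R/r = 35/7 = 5.
Block-and-tackle MA = number of supporting rope parts = 7.
Combined ideal MA = 2.5 × 5 × 7 = 87.5.
Effort = load / MA = 875 / 87.5 = 10 lbf.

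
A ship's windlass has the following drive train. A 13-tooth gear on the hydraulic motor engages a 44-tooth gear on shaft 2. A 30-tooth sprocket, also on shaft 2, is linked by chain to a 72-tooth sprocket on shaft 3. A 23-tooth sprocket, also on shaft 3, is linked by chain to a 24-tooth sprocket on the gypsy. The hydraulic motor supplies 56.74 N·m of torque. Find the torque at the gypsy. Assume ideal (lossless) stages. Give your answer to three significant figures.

Gear mesh: ratio = 44/13 = 3.3846; torque at shaft 2 = 56.74 × 3.3846 = 192.04 N·m.
Chain: ratio = 72/30 = 2.4; torque at shaft 3 = 192.04 × 2.4 = 460.9 N·m.
Chain: ratio = 24/23 = 1.0435; torque at the gypsy = 460.9 × 1.0435 = 480.94 N·m.

481 N·m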